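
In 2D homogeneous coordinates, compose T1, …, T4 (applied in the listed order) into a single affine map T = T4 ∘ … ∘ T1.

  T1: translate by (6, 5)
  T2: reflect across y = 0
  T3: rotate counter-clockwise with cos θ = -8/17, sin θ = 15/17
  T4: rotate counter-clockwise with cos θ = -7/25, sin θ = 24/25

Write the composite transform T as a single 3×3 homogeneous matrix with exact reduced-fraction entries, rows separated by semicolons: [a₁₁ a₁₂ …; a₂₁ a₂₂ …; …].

T = [-304/425 -297/425 -3309/425; -297/425 304/425 -262/425; 0 0 1]

T1 = [1 0 6; 0 1 5; 0 0 1]
T2·T1 = [1 0 6; 0 -1 -5; 0 0 1]
T3·…·T1 = [-8/17 15/17 27/17; 15/17 8/17 130/17; 0 0 1]
T4·…·T1 = [-304/425 -297/425 -3309/425; -297/425 304/425 -262/425; 0 0 1]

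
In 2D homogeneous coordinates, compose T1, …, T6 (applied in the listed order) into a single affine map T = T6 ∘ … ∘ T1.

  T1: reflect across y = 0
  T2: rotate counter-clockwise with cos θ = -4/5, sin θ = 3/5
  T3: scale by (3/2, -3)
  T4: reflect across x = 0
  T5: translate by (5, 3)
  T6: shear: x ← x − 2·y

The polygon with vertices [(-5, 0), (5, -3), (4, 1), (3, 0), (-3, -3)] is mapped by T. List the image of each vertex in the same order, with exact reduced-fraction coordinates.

T1 reflect across y = 0: (-5, 0) → (-5, 0); (5, -3) → (5, 3); (4, 1) → (4, -1); (3, 0) → (3, 0); (-3, -3) → (-3, 3)
T2 rotate counter-clockwise with cos θ = -4/5, sin θ = 3/5: (-5, 0) → (4, -3); (5, 3) → (-29/5, 3/5); (4, -1) → (-13/5, 16/5); (3, 0) → (-12/5, 9/5); (-3, 3) → (3/5, -21/5)
T3 scale by (3/2, -3): (4, -3) → (6, 9); (-29/5, 3/5) → (-87/10, -9/5); (-13/5, 16/5) → (-39/10, -48/5); (-12/5, 9/5) → (-18/5, -27/5); (3/5, -21/5) → (9/10, 63/5)
T4 reflect across x = 0: (6, 9) → (-6, 9); (-87/10, -9/5) → (87/10, -9/5); (-39/10, -48/5) → (39/10, -48/5); (-18/5, -27/5) → (18/5, -27/5); (9/10, 63/5) → (-9/10, 63/5)
T5 translate by (5, 3): (-6, 9) → (-1, 12); (87/10, -9/5) → (137/10, 6/5); (39/10, -48/5) → (89/10, -33/5); (18/5, -27/5) → (43/5, -12/5); (-9/10, 63/5) → (41/10, 78/5)
T6 shear: x ← x − 2·y: (-1, 12) → (-25, 12); (137/10, 6/5) → (113/10, 6/5); (89/10, -33/5) → (221/10, -33/5); (43/5, -12/5) → (67/5, -12/5); (41/10, 78/5) → (-271/10, 78/5)

image vertices: (-25, 12), (113/10, 6/5), (221/10, -33/5), (67/5, -12/5), (-271/10, 78/5)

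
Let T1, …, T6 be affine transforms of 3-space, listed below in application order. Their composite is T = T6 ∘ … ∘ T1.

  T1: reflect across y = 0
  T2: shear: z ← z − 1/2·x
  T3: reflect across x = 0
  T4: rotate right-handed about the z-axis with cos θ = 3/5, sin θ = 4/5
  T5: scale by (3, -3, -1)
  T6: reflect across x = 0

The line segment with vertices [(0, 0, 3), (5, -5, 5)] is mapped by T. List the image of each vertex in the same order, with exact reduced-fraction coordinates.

T1 reflect across y = 0: (0, 0, 3) → (0, 0, 3); (5, -5, 5) → (5, 5, 5)
T2 shear: z ← z − 1/2·x: (0, 0, 3) → (0, 0, 3); (5, 5, 5) → (5, 5, 5/2)
T3 reflect across x = 0: (0, 0, 3) → (0, 0, 3); (5, 5, 5/2) → (-5, 5, 5/2)
T4 rotate right-handed about the z-axis with cos θ = 3/5, sin θ = 4/5: (0, 0, 3) → (0, 0, 3); (-5, 5, 5/2) → (-7, -1, 5/2)
T5 scale by (3, -3, -1): (0, 0, 3) → (0, 0, -3); (-7, -1, 5/2) → (-21, 3, -5/2)
T6 reflect across x = 0: (0, 0, -3) → (0, 0, -3); (-21, 3, -5/2) → (21, 3, -5/2)

image vertices: (0, 0, -3), (21, 3, -5/2)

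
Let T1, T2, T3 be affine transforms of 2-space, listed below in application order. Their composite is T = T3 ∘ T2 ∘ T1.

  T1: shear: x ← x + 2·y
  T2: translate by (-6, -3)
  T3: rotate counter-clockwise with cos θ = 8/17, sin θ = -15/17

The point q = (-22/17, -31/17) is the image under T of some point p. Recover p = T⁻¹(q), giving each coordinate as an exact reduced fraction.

T1 = [1 2 0; 0 1 0; 0 0 1]
T2·T1 = [1 2 -6; 0 1 -3; 0 0 1]
T3·…·T1 = [8/17 31/17 -93/17; -15/17 -22/17 66/17; 0 0 1]
det M = 1; M⁻¹ = [-22/17 -31/17 0; 15/17 8/17 3; 0 0 1]
M⁻¹ · (-22/17, -31/17)ᵀ = (5, 1)ᵀ

p = (5, 1)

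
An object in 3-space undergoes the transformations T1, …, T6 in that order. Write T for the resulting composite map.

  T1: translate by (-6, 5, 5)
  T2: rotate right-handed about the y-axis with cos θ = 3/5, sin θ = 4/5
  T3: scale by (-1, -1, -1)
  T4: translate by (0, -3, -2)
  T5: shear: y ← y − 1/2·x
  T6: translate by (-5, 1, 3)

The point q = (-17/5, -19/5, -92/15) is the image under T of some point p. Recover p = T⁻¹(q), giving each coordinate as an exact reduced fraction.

p = (-2/3, -4, -2)

T1 = [1 0 0 -6; 0 1 0 5; 0 0 1 5; 0 0 0 1]
T2·T1 = [3/5 0 4/5 2/5; 0 1 0 5; -4/5 0 3/5 39/5; 0 0 0 1]
T3·…·T1 = [-3/5 0 -4/5 -2/5; 0 -1 0 -5; 4/5 0 -3/5 -39/5; 0 0 0 1]
T4·…·T1 = [-3/5 0 -4/5 -2/5; 0 -1 0 -8; 4/5 0 -3/5 -49/5; 0 0 0 1]
T5·…·T1 = [-3/5 0 -4/5 -2/5; 3/10 -1 2/5 -39/5; 4/5 0 -3/5 -49/5; 0 0 0 1]
T6·…·T1 = [-3/5 0 -4/5 -27/5; 3/10 -1 2/5 -34/5; 4/5 0 -3/5 -34/5; 0 0 0 1]
det M = -1; M⁻¹ = [-3/5 0 4/5 11/5; -1/2 -1 0 -19/2; -4/5 0 -3/5 -42/5; 0 0 0 1]
M⁻¹ · (-17/5, -19/5, -92/15)ᵀ = (-2/3, -4, -2)ᵀ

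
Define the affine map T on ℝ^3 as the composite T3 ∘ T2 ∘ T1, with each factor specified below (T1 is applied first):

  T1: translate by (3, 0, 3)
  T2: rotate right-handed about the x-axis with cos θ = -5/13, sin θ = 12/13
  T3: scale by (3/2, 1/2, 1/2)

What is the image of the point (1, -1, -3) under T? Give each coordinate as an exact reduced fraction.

T1 translate by (3, 0, 3): (1, -1, -3) → (4, -1, 0)
T2 rotate right-handed about the x-axis with cos θ = -5/13, sin θ = 12/13: (4, -1, 0) → (4, 5/13, -12/13)
T3 scale by (3/2, 1/2, 1/2): (4, 5/13, -12/13) → (6, 5/26, -6/13)

T(p) = (6, 5/26, -6/13)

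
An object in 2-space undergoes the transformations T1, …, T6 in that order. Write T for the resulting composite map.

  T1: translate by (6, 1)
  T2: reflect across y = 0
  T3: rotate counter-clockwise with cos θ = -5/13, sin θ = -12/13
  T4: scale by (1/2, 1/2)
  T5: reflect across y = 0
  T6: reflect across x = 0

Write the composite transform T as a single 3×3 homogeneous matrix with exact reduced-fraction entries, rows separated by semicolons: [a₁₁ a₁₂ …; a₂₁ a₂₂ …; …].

T1 = [1 0 6; 0 1 1; 0 0 1]
T2·T1 = [1 0 6; 0 -1 -1; 0 0 1]
T3·…·T1 = [-5/13 -12/13 -42/13; -12/13 5/13 -67/13; 0 0 1]
T4·…·T1 = [-5/26 -6/13 -21/13; -6/13 5/26 -67/26; 0 0 1]
T5·…·T1 = [-5/26 -6/13 -21/13; 6/13 -5/26 67/26; 0 0 1]
T6·…·T1 = [5/26 6/13 21/13; 6/13 -5/26 67/26; 0 0 1]

T = [5/26 6/13 21/13; 6/13 -5/26 67/26; 0 0 1]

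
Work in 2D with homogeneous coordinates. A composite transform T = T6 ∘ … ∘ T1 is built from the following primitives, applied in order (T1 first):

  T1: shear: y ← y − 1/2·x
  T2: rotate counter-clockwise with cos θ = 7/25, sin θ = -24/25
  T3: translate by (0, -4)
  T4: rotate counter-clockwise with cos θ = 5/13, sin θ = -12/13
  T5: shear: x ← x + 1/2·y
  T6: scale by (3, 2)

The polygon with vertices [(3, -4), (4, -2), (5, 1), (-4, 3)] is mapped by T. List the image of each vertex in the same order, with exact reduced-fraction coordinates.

T1 shear: y ← y − 1/2·x: (3, -4) → (3, -11/2); (4, -2) → (4, -4); (5, 1) → (5, -3/2); (-4, 3) → (-4, 5)
T2 rotate counter-clockwise with cos θ = 7/25, sin θ = -24/25: (3, -11/2) → (-111/25, -221/50); (4, -4) → (-68/25, -124/25); (5, -3/2) → (-1/25, -261/50); (-4, 5) → (92/25, 131/25)
T3 translate by (0, -4): (-111/25, -221/50) → (-111/25, -421/50); (-68/25, -124/25) → (-68/25, -224/25); (-1/25, -261/50) → (-1/25, -461/50); (92/25, 131/25) → (92/25, 31/25)
T4 rotate counter-clockwise with cos θ = 5/13, sin θ = -12/13: (-111/25, -421/50) → (-237/25, 43/50); (-68/25, -224/25) → (-3028/325, -304/325); (-1/25, -461/50) → (-2771/325, -2281/650); (92/25, 31/25) → (64/25, -73/25)
T5 shear: x ← x + 1/2·y: (-237/25, 43/50) → (-181/20, 43/50); (-3028/325, -304/325) → (-636/65, -304/325); (-2771/325, -2281/650) → (-2673/260, -2281/650); (64/25, -73/25) → (11/10, -73/25)
T6 scale by (3, 2): (-181/20, 43/50) → (-543/20, 43/25); (-636/65, -304/325) → (-1908/65, -608/325); (-2673/260, -2281/650) → (-8019/260, -2281/325); (11/10, -73/25) → (33/10, -146/25)

image vertices: (-543/20, 43/25), (-1908/65, -608/325), (-8019/260, -2281/325), (33/10, -146/25)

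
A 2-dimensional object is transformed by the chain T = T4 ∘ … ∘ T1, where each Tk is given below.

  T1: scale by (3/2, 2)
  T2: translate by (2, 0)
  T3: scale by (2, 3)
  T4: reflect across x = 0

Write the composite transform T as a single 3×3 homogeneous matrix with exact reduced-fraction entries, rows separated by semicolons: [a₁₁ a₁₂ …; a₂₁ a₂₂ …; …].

T1 = [3/2 0 0; 0 2 0; 0 0 1]
T2·T1 = [3/2 0 2; 0 2 0; 0 0 1]
T3·…·T1 = [3 0 4; 0 6 0; 0 0 1]
T4·…·T1 = [-3 0 -4; 0 6 0; 0 0 1]

T = [-3 0 -4; 0 6 0; 0 0 1]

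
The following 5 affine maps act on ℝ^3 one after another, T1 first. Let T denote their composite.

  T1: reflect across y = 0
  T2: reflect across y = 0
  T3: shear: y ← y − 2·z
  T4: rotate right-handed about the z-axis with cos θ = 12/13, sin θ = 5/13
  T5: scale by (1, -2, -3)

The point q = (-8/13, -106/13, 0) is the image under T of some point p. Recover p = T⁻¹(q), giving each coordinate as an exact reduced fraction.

T1 = [1 0 0 0; 0 -1 0 0; 0 0 1 0; 0 0 0 1]
T2·T1 = [1 0 0 0; 0 1 0 0; 0 0 1 0; 0 0 0 1]
T3·…·T1 = [1 0 0 0; 0 1 -2 0; 0 0 1 0; 0 0 0 1]
T4·…·T1 = [12/13 -5/13 10/13 0; 5/13 12/13 -24/13 0; 0 0 1 0; 0 0 0 1]
T5·…·T1 = [12/13 -5/13 10/13 0; -10/13 -24/13 48/13 0; 0 0 -3 0; 0 0 0 1]
det M = 6; M⁻¹ = [12/13 -5/26 0 0; -5/13 -6/13 -2/3 0; 0 0 -1/3 0; 0 0 0 1]
M⁻¹ · (-8/13, -106/13, 0)ᵀ = (1, 4, 0)ᵀ

p = (1, 4, 0)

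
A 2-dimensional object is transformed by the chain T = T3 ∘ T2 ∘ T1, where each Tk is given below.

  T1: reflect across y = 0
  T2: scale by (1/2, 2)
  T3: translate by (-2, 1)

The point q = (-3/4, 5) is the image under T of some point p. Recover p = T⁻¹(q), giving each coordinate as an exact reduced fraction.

T1 = [1 0 0; 0 -1 0; 0 0 1]
T2·T1 = [1/2 0 0; 0 -2 0; 0 0 1]
T3·…·T1 = [1/2 0 -2; 0 -2 1; 0 0 1]
det M = -1; M⁻¹ = [2 0 4; 0 -1/2 1/2; 0 0 1]
M⁻¹ · (-3/4, 5)ᵀ = (5/2, -2)ᵀ

p = (5/2, -2)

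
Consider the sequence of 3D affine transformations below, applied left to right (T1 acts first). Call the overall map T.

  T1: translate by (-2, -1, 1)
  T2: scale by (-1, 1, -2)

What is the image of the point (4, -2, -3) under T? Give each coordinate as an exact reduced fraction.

T(p) = (-2, -3, 4)

T1 translate by (-2, -1, 1): (4, -2, -3) → (2, -3, -2)
T2 scale by (-1, 1, -2): (2, -3, -2) → (-2, -3, 4)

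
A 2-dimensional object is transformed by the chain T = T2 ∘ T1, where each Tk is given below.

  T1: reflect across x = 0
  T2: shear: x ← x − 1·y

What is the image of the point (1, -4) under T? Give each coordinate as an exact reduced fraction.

T1 reflect across x = 0: (1, -4) → (-1, -4)
T2 shear: x ← x − 1·y: (-1, -4) → (3, -4)

T(p) = (3, -4)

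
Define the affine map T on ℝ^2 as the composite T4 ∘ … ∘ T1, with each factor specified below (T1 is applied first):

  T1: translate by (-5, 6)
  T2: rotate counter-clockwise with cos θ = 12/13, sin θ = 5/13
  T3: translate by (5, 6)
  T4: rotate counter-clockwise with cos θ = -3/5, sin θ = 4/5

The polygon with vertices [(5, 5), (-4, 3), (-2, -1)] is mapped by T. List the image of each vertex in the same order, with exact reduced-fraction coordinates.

T1 translate by (-5, 6): (5, 5) → (0, 11); (-4, 3) → (-9, 9); (-2, -1) → (-7, 5)
T2 rotate counter-clockwise with cos θ = 12/13, sin θ = 5/13: (0, 11) → (-55/13, 132/13); (-9, 9) → (-153/13, 63/13); (-7, 5) → (-109/13, 25/13)
T3 translate by (5, 6): (-55/13, 132/13) → (10/13, 210/13); (-153/13, 63/13) → (-88/13, 141/13); (-109/13, 25/13) → (-44/13, 103/13)
T4 rotate counter-clockwise with cos θ = -3/5, sin θ = 4/5: (10/13, 210/13) → (-174/13, -118/13); (-88/13, 141/13) → (-60/13, -155/13); (-44/13, 103/13) → (-56/13, -97/13)

image vertices: (-174/13, -118/13), (-60/13, -155/13), (-56/13, -97/13)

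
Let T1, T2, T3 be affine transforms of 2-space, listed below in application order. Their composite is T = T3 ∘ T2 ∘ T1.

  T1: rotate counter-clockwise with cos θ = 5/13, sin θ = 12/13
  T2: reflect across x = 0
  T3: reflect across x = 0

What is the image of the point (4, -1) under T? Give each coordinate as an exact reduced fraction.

T(p) = (32/13, 43/13)

T1 rotate counter-clockwise with cos θ = 5/13, sin θ = 12/13: (4, -1) → (32/13, 43/13)
T2 reflect across x = 0: (32/13, 43/13) → (-32/13, 43/13)
T3 reflect across x = 0: (-32/13, 43/13) → (32/13, 43/13)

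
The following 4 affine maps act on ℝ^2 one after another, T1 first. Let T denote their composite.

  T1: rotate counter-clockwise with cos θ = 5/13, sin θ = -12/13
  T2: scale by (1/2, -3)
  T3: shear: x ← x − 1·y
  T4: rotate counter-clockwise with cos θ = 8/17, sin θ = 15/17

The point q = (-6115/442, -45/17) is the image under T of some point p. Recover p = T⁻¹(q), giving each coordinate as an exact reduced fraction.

T1 = [5/13 12/13 0; -12/13 5/13 0; 0 0 1]
T2·T1 = [5/26 6/13 0; 36/13 -15/13 0; 0 0 1]
T3·…·T1 = [-67/26 21/13 0; 36/13 -15/13 0; 0 0 1]
T4·…·T1 = [-808/221 393/221 0; -33/34 15/17 0; 0 0 1]
det M = -3/2; M⁻¹ = [-10/17 262/221 0; -11/17 1616/663 0; 0 0 1]
M⁻¹ · (-6115/442, -45/17)ᵀ = (5, 5/2)ᵀ

p = (5, 5/2)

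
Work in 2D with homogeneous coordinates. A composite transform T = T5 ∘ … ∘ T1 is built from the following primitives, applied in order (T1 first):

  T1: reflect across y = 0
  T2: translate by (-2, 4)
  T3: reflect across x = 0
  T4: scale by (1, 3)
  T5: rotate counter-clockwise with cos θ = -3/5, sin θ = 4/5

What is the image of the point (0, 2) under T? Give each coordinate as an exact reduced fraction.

T1 reflect across y = 0: (0, 2) → (0, -2)
T2 translate by (-2, 4): (0, -2) → (-2, 2)
T3 reflect across x = 0: (-2, 2) → (2, 2)
T4 scale by (1, 3): (2, 2) → (2, 6)
T5 rotate counter-clockwise with cos θ = -3/5, sin θ = 4/5: (2, 6) → (-6, -2)

T(p) = (-6, -2)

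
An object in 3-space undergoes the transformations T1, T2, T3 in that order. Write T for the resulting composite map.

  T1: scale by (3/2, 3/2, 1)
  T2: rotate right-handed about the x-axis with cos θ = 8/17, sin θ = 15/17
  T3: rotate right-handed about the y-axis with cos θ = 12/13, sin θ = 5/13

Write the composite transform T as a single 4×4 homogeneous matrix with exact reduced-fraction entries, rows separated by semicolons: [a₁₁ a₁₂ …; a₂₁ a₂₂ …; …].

T1 = [3/2 0 0 0; 0 3/2 0 0; 0 0 1 0; 0 0 0 1]
T2·T1 = [3/2 0 0 0; 0 12/17 -15/17 0; 0 45/34 8/17 0; 0 0 0 1]
T3·…·T1 = [18/13 225/442 40/221 0; 0 12/17 -15/17 0; -15/26 270/221 96/221 0; 0 0 0 1]

T = [18/13 225/442 40/221 0; 0 12/17 -15/17 0; -15/26 270/221 96/221 0; 0 0 0 1]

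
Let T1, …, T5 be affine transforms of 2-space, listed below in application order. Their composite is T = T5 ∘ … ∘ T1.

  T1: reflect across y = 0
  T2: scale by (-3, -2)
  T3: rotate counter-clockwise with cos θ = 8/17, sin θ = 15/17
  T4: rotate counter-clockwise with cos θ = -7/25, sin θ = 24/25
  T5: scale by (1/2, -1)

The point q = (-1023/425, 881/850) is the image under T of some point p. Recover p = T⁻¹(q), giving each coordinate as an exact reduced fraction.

p = (-3/2, 1)

T1 = [1 0 0; 0 -1 0; 0 0 1]
T2·T1 = [-3 0 0; 0 2 0; 0 0 1]
T3·…·T1 = [-24/17 -30/17 0; -45/17 16/17 0; 0 0 1]
T4·…·T1 = [1248/425 -174/425 0; -261/425 -832/425 0; 0 0 1]
T5·…·T1 = [624/425 -87/425 0; 261/425 832/425 0; 0 0 1]
det M = 3; M⁻¹ = [832/1275 29/425 0; -87/425 208/425 0; 0 0 1]
M⁻¹ · (-1023/425, 881/850)ᵀ = (-3/2, 1)ᵀ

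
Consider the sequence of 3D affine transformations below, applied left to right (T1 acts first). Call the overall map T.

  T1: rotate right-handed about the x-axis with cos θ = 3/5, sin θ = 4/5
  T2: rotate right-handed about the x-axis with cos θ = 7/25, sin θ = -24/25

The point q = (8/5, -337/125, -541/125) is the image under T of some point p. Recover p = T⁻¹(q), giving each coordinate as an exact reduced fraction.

T1 = [1 0 0 0; 0 3/5 -4/5 0; 0 4/5 3/5 0; 0 0 0 1]
T2·T1 = [1 0 0 0; 0 117/125 44/125 0; 0 -44/125 117/125 0; 0 0 0 1]
det M = 1; M⁻¹ = [1 0 0 0; 0 117/125 -44/125 0; 0 44/125 117/125 0; 0 0 0 1]
M⁻¹ · (8/5, -337/125, -541/125)ᵀ = (8/5, -1, -5)ᵀ

p = (8/5, -1, -5)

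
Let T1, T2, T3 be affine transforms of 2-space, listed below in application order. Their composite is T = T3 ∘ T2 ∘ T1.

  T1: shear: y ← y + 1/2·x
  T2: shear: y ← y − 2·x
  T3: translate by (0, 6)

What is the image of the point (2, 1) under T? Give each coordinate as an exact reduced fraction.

T(p) = (2, 4)

T1 shear: y ← y + 1/2·x: (2, 1) → (2, 2)
T2 shear: y ← y − 2·x: (2, 2) → (2, -2)
T3 translate by (0, 6): (2, -2) → (2, 4)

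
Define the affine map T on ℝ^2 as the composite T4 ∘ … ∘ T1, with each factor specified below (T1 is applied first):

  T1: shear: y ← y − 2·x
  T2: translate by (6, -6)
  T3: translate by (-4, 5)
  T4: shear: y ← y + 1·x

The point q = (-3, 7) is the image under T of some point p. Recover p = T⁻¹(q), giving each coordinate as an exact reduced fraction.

p = (-5, 1)

T1 = [1 0 0; -2 1 0; 0 0 1]
T2·T1 = [1 0 6; -2 1 -6; 0 0 1]
T3·…·T1 = [1 0 2; -2 1 -1; 0 0 1]
T4·…·T1 = [1 0 2; -1 1 1; 0 0 1]
det M = 1; M⁻¹ = [1 0 -2; 1 1 -3; 0 0 1]
M⁻¹ · (-3, 7)ᵀ = (-5, 1)ᵀ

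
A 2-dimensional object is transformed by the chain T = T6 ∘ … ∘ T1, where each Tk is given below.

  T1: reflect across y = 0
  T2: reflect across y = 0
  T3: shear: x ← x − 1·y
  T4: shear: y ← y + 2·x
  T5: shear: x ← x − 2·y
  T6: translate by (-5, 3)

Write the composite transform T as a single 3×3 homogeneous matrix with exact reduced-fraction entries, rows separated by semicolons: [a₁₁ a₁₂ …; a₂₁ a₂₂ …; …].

T = [-3 1 -5; 2 -1 3; 0 0 1]

T1 = [1 0 0; 0 -1 0; 0 0 1]
T2·T1 = [1 0 0; 0 1 0; 0 0 1]
T3·…·T1 = [1 -1 0; 0 1 0; 0 0 1]
T4·…·T1 = [1 -1 0; 2 -1 0; 0 0 1]
T5·…·T1 = [-3 1 0; 2 -1 0; 0 0 1]
T6·…·T1 = [-3 1 -5; 2 -1 3; 0 0 1]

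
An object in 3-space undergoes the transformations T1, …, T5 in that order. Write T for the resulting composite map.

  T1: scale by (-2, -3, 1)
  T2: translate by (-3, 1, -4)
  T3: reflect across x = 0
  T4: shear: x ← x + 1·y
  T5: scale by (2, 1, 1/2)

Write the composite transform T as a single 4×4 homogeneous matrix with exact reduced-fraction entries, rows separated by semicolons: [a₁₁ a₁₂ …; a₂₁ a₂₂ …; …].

T1 = [-2 0 0 0; 0 -3 0 0; 0 0 1 0; 0 0 0 1]
T2·T1 = [-2 0 0 -3; 0 -3 0 1; 0 0 1 -4; 0 0 0 1]
T3·…·T1 = [2 0 0 3; 0 -3 0 1; 0 0 1 -4; 0 0 0 1]
T4·…·T1 = [2 -3 0 4; 0 -3 0 1; 0 0 1 -4; 0 0 0 1]
T5·…·T1 = [4 -6 0 8; 0 -3 0 1; 0 0 1/2 -2; 0 0 0 1]

T = [4 -6 0 8; 0 -3 0 1; 0 0 1/2 -2; 0 0 0 1]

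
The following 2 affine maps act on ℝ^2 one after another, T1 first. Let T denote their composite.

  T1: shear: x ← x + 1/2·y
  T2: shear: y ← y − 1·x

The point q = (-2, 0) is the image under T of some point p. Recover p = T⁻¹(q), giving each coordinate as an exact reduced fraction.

p = (-1, -2)

T1 = [1 1/2 0; 0 1 0; 0 0 1]
T2·T1 = [1 1/2 0; -1 1/2 0; 0 0 1]
det M = 1; M⁻¹ = [1/2 -1/2 0; 1 1 0; 0 0 1]
M⁻¹ · (-2, 0)ᵀ = (-1, -2)ᵀ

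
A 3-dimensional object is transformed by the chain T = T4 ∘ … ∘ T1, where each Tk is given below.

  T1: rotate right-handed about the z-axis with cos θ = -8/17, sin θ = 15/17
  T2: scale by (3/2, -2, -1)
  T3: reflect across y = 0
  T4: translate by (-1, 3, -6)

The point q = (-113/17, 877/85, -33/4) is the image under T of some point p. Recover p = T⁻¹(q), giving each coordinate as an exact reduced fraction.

p = (5, 8/5, 9/4)

T1 = [-8/17 -15/17 0 0; 15/17 -8/17 0 0; 0 0 1 0; 0 0 0 1]
T2·T1 = [-12/17 -45/34 0 0; -30/17 16/17 0 0; 0 0 -1 0; 0 0 0 1]
T3·…·T1 = [-12/17 -45/34 0 0; 30/17 -16/17 0 0; 0 0 -1 0; 0 0 0 1]
T4·…·T1 = [-12/17 -45/34 0 -1; 30/17 -16/17 0 3; 0 0 -1 -6; 0 0 0 1]
det M = -3; M⁻¹ = [-16/51 15/34 0 -167/102; -10/17 -4/17 0 2/17; 0 0 -1 -6; 0 0 0 1]
M⁻¹ · (-113/17, 877/85, -33/4)ᵀ = (5, 8/5, 9/4)ᵀ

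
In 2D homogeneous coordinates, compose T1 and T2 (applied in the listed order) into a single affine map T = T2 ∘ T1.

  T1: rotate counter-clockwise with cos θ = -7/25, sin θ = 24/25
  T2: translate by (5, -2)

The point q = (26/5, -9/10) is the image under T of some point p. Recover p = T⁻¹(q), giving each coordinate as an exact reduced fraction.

p = (1, -1/2)

T1 = [-7/25 -24/25 0; 24/25 -7/25 0; 0 0 1]
T2·T1 = [-7/25 -24/25 5; 24/25 -7/25 -2; 0 0 1]
det M = 1; M⁻¹ = [-7/25 24/25 83/25; -24/25 -7/25 106/25; 0 0 1]
M⁻¹ · (26/5, -9/10)ᵀ = (1, -1/2)ᵀ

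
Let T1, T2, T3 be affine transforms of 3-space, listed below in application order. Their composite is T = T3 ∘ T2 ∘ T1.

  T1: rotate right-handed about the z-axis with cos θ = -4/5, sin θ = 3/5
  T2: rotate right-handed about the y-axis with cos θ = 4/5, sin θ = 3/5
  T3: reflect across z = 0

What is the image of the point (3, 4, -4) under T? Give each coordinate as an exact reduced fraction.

T1 rotate right-handed about the z-axis with cos θ = -4/5, sin θ = 3/5: (3, 4, -4) → (-24/5, -7/5, -4)
T2 rotate right-handed about the y-axis with cos θ = 4/5, sin θ = 3/5: (-24/5, -7/5, -4) → (-156/25, -7/5, -8/25)
T3 reflect across z = 0: (-156/25, -7/5, -8/25) → (-156/25, -7/5, 8/25)

T(p) = (-156/25, -7/5, 8/25)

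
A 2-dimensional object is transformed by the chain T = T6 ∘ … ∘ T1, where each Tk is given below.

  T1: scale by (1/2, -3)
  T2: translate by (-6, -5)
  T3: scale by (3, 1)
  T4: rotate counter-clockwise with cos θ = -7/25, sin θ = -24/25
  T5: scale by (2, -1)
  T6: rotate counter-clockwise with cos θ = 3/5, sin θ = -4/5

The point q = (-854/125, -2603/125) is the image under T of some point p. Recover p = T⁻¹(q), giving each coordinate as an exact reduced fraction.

T1 = [1/2 0 0; 0 -3 0; 0 0 1]
T2·T1 = [1/2 0 -6; 0 -3 -5; 0 0 1]
T3·…·T1 = [3/2 0 -18; 0 -3 -5; 0 0 1]
T4·…·T1 = [-21/50 -72/25 6/25; -36/25 21/25 467/25; 0 0 1]
T5·…·T1 = [-21/25 -144/25 12/25; 36/25 -21/25 -467/25; 0 0 1]
T6·…·T1 = [81/125 -516/125 -1832/125; 192/125 513/125 -1449/125; 0 0 1]
det M = 9; M⁻¹ = [57/125 172/375 12; -64/375 9/125 -5/3; 0 0 1]
M⁻¹ · (-854/125, -2603/125)ᵀ = (-2/3, -2)ᵀ

p = (-2/3, -2)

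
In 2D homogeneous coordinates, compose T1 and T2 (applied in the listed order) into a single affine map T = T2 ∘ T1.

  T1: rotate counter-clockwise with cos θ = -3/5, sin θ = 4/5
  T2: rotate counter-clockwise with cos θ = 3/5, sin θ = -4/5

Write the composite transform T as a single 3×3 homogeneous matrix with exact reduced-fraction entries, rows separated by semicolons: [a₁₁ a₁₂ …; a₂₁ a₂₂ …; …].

T1 = [-3/5 -4/5 0; 4/5 -3/5 0; 0 0 1]
T2·T1 = [7/25 -24/25 0; 24/25 7/25 0; 0 0 1]

T = [7/25 -24/25 0; 24/25 7/25 0; 0 0 1]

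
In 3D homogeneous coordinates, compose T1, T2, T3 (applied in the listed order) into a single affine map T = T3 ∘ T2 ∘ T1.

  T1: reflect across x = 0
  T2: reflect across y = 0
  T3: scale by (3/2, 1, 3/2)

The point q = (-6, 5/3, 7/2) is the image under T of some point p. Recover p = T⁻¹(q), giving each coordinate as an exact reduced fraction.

T1 = [-1 0 0 0; 0 1 0 0; 0 0 1 0; 0 0 0 1]
T2·T1 = [-1 0 0 0; 0 -1 0 0; 0 0 1 0; 0 0 0 1]
T3·…·T1 = [-3/2 0 0 0; 0 -1 0 0; 0 0 3/2 0; 0 0 0 1]
det M = 9/4; M⁻¹ = [-2/3 0 0 0; 0 -1 0 0; 0 0 2/3 0; 0 0 0 1]
M⁻¹ · (-6, 5/3, 7/2)ᵀ = (4, -5/3, 7/3)ᵀ

p = (4, -5/3, 7/3)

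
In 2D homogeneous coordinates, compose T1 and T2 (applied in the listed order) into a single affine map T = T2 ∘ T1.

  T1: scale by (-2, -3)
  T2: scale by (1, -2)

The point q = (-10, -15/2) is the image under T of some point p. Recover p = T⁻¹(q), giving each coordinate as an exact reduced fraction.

T1 = [-2 0 0; 0 -3 0; 0 0 1]
T2·T1 = [-2 0 0; 0 6 0; 0 0 1]
det M = -12; M⁻¹ = [-1/2 0 0; 0 1/6 0; 0 0 1]
M⁻¹ · (-10, -15/2)ᵀ = (5, -5/4)ᵀ

p = (5, -5/4)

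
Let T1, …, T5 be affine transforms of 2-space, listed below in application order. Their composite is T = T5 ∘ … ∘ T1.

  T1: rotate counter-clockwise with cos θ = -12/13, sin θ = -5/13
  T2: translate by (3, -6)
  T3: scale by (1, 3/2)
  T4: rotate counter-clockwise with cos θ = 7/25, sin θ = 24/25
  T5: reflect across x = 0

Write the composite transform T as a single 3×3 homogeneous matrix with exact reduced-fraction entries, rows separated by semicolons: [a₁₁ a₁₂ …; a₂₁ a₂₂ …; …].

T1 = [-12/13 5/13 0; -5/13 -12/13 0; 0 0 1]
T2·T1 = [-12/13 5/13 3; -5/13 -12/13 -6; 0 0 1]
T3·…·T1 = [-12/13 5/13 3; -15/26 -18/13 -9; 0 0 1]
T4·…·T1 = [96/325 467/325 237/25; -681/650 -6/325 9/25; 0 0 1]
T5·…·T1 = [-96/325 -467/325 -237/25; -681/650 -6/325 9/25; 0 0 1]

T = [-96/325 -467/325 -237/25; -681/650 -6/325 9/25; 0 0 1]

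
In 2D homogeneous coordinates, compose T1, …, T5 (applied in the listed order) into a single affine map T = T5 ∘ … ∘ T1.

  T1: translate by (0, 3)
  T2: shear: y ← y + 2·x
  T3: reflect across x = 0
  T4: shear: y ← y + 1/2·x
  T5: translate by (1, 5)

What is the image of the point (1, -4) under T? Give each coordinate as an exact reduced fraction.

T(p) = (0, 11/2)

T1 translate by (0, 3): (1, -4) → (1, -1)
T2 shear: y ← y + 2·x: (1, -1) → (1, 1)
T3 reflect across x = 0: (1, 1) → (-1, 1)
T4 shear: y ← y + 1/2·x: (-1, 1) → (-1, 1/2)
T5 translate by (1, 5): (-1, 1/2) → (0, 11/2)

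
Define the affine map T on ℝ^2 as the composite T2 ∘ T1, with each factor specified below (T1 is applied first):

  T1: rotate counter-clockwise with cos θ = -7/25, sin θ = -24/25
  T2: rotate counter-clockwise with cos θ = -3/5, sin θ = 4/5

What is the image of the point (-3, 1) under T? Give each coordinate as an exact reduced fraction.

T1 rotate counter-clockwise with cos θ = -7/25, sin θ = -24/25: (-3, 1) → (9/5, 13/5)
T2 rotate counter-clockwise with cos θ = -3/5, sin θ = 4/5: (9/5, 13/5) → (-79/25, -3/25)

T(p) = (-79/25, -3/25)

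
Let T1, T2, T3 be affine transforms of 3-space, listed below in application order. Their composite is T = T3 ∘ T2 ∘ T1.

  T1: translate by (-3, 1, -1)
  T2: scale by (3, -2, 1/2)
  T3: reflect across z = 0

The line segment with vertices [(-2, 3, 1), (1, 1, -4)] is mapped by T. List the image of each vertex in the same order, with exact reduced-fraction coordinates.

T1 translate by (-3, 1, -1): (-2, 3, 1) → (-5, 4, 0); (1, 1, -4) → (-2, 2, -5)
T2 scale by (3, -2, 1/2): (-5, 4, 0) → (-15, -8, 0); (-2, 2, -5) → (-6, -4, -5/2)
T3 reflect across z = 0: (-15, -8, 0) → (-15, -8, 0); (-6, -4, -5/2) → (-6, -4, 5/2)

image vertices: (-15, -8, 0), (-6, -4, 5/2)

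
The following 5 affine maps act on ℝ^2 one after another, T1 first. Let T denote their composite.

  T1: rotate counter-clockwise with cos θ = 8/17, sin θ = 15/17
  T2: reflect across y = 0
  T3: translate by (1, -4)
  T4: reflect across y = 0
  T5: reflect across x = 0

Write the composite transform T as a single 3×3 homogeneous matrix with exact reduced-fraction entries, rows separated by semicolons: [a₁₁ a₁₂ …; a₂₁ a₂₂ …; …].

T = [-8/17 15/17 -1; 15/17 8/17 4; 0 0 1]

T1 = [8/17 -15/17 0; 15/17 8/17 0; 0 0 1]
T2·T1 = [8/17 -15/17 0; -15/17 -8/17 0; 0 0 1]
T3·…·T1 = [8/17 -15/17 1; -15/17 -8/17 -4; 0 0 1]
T4·…·T1 = [8/17 -15/17 1; 15/17 8/17 4; 0 0 1]
T5·…·T1 = [-8/17 15/17 -1; 15/17 8/17 4; 0 0 1]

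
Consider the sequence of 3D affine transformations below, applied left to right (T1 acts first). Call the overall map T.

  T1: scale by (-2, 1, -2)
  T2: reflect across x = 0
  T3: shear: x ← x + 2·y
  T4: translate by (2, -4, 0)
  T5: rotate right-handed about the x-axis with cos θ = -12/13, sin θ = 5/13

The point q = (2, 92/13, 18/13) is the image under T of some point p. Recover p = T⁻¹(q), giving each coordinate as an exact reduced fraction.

p = (2, -2, 2)

T1 = [-2 0 0 0; 0 1 0 0; 0 0 -2 0; 0 0 0 1]
T2·T1 = [2 0 0 0; 0 1 0 0; 0 0 -2 0; 0 0 0 1]
T3·…·T1 = [2 2 0 0; 0 1 0 0; 0 0 -2 0; 0 0 0 1]
T4·…·T1 = [2 2 0 2; 0 1 0 -4; 0 0 -2 0; 0 0 0 1]
T5·…·T1 = [2 2 0 2; 0 -12/13 10/13 48/13; 0 5/13 24/13 -20/13; 0 0 0 1]
det M = -4; M⁻¹ = [1/2 12/13 -5/13 -5; 0 -12/13 5/13 4; 0 5/26 6/13 0; 0 0 0 1]
M⁻¹ · (2, 92/13, 18/13)ᵀ = (2, -2, 2)ᵀ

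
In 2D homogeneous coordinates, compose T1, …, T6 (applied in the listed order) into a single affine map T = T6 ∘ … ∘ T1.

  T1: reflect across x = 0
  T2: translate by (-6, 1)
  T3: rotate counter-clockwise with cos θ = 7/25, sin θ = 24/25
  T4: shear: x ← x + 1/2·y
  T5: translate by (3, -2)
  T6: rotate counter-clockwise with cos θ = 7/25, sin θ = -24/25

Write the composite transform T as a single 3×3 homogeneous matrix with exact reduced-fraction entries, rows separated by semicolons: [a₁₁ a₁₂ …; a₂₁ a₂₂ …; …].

T = [-709/625 49/1250 -9809/1250; 288/625 541/625 119/625; 0 0 1]

T1 = [-1 0 0; 0 1 0; 0 0 1]
T2·T1 = [-1 0 -6; 0 1 1; 0 0 1]
T3·…·T1 = [-7/25 -24/25 -66/25; -24/25 7/25 -137/25; 0 0 1]
T4·…·T1 = [-19/25 -41/50 -269/50; -24/25 7/25 -137/25; 0 0 1]
T5·…·T1 = [-19/25 -41/50 -119/50; -24/25 7/25 -187/25; 0 0 1]
T6·…·T1 = [-709/625 49/1250 -9809/1250; 288/625 541/625 119/625; 0 0 1]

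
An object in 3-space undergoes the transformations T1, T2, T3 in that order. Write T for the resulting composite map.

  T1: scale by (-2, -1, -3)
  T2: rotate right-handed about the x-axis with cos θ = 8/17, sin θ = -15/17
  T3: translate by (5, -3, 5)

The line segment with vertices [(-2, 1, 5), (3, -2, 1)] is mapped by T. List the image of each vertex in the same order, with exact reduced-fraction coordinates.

image vertices: (9, -284/17, -20/17), (-1, -80/17, 31/17)

T1 scale by (-2, -1, -3): (-2, 1, 5) → (4, -1, -15); (3, -2, 1) → (-6, 2, -3)
T2 rotate right-handed about the x-axis with cos θ = 8/17, sin θ = -15/17: (4, -1, -15) → (4, -233/17, -105/17); (-6, 2, -3) → (-6, -29/17, -54/17)
T3 translate by (5, -3, 5): (4, -233/17, -105/17) → (9, -284/17, -20/17); (-6, -29/17, -54/17) → (-1, -80/17, 31/17)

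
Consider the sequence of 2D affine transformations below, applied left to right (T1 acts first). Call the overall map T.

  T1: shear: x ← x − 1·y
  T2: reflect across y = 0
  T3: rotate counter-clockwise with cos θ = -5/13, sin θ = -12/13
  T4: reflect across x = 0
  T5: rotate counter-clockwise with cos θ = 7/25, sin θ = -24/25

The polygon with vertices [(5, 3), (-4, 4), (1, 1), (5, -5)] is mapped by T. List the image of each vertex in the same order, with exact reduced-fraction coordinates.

image vertices: (106/325, -1167/325), (568/65, 124/65), (204/325, -253/325), (-142/13, -31/13)

T1 shear: x ← x − 1·y: (5, 3) → (2, 3); (-4, 4) → (-8, 4); (1, 1) → (0, 1); (5, -5) → (10, -5)
T2 reflect across y = 0: (2, 3) → (2, -3); (-8, 4) → (-8, -4); (0, 1) → (0, -1); (10, -5) → (10, 5)
T3 rotate counter-clockwise with cos θ = -5/13, sin θ = -12/13: (2, -3) → (-46/13, -9/13); (-8, -4) → (-8/13, 116/13); (0, -1) → (-12/13, 5/13); (10, 5) → (10/13, -145/13)
T4 reflect across x = 0: (-46/13, -9/13) → (46/13, -9/13); (-8/13, 116/13) → (8/13, 116/13); (-12/13, 5/13) → (12/13, 5/13); (10/13, -145/13) → (-10/13, -145/13)
T5 rotate counter-clockwise with cos θ = 7/25, sin θ = -24/25: (46/13, -9/13) → (106/325, -1167/325); (8/13, 116/13) → (568/65, 124/65); (12/13, 5/13) → (204/325, -253/325); (-10/13, -145/13) → (-142/13, -31/13)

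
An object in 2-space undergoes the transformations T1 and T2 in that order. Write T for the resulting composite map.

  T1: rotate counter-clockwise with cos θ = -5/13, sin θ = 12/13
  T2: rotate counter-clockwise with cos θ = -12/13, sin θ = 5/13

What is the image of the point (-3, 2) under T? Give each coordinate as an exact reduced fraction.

T1 rotate counter-clockwise with cos θ = -5/13, sin θ = 12/13: (-3, 2) → (-9/13, -46/13)
T2 rotate counter-clockwise with cos θ = -12/13, sin θ = 5/13: (-9/13, -46/13) → (2, 3)

T(p) = (2, 3)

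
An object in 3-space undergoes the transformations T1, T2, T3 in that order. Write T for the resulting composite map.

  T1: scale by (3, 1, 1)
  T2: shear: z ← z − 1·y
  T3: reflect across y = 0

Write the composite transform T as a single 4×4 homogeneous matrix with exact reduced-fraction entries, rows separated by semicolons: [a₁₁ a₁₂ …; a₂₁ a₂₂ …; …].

T = [3 0 0 0; 0 -1 0 0; 0 -1 1 0; 0 0 0 1]

T1 = [3 0 0 0; 0 1 0 0; 0 0 1 0; 0 0 0 1]
T2·T1 = [3 0 0 0; 0 1 0 0; 0 -1 1 0; 0 0 0 1]
T3·…·T1 = [3 0 0 0; 0 -1 0 0; 0 -1 1 0; 0 0 0 1]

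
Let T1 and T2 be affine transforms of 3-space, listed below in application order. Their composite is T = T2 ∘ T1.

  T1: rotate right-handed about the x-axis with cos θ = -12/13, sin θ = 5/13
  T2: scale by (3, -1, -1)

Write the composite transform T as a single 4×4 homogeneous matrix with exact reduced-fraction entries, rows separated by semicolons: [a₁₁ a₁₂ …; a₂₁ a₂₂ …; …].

T = [3 0 0 0; 0 12/13 5/13 0; 0 -5/13 12/13 0; 0 0 0 1]

T1 = [1 0 0 0; 0 -12/13 -5/13 0; 0 5/13 -12/13 0; 0 0 0 1]
T2·T1 = [3 0 0 0; 0 12/13 5/13 0; 0 -5/13 12/13 0; 0 0 0 1]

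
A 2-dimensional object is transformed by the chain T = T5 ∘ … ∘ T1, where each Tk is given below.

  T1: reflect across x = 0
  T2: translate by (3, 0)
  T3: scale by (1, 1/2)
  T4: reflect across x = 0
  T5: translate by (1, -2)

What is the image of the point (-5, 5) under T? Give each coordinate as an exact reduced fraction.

T1 reflect across x = 0: (-5, 5) → (5, 5)
T2 translate by (3, 0): (5, 5) → (8, 5)
T3 scale by (1, 1/2): (8, 5) → (8, 5/2)
T4 reflect across x = 0: (8, 5/2) → (-8, 5/2)
T5 translate by (1, -2): (-8, 5/2) → (-7, 1/2)

T(p) = (-7, 1/2)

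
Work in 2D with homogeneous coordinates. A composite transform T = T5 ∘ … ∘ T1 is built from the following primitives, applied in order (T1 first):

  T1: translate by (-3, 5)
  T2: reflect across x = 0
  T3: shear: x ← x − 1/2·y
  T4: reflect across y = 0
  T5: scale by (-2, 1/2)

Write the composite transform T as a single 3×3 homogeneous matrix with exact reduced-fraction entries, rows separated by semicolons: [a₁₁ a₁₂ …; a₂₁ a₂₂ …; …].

T1 = [1 0 -3; 0 1 5; 0 0 1]
T2·T1 = [-1 0 3; 0 1 5; 0 0 1]
T3·…·T1 = [-1 -1/2 1/2; 0 1 5; 0 0 1]
T4·…·T1 = [-1 -1/2 1/2; 0 -1 -5; 0 0 1]
T5·…·T1 = [2 1 -1; 0 -1/2 -5/2; 0 0 1]

T = [2 1 -1; 0 -1/2 -5/2; 0 0 1]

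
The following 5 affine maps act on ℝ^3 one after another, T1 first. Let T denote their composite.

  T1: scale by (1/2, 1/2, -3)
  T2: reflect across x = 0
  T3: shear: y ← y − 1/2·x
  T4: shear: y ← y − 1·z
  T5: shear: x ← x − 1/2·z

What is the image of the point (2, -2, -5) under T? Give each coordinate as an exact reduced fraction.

T1 scale by (1/2, 1/2, -3): (2, -2, -5) → (1, -1, 15)
T2 reflect across x = 0: (1, -1, 15) → (-1, -1, 15)
T3 shear: y ← y − 1/2·x: (-1, -1, 15) → (-1, -1/2, 15)
T4 shear: y ← y − 1·z: (-1, -1/2, 15) → (-1, -31/2, 15)
T5 shear: x ← x − 1/2·z: (-1, -31/2, 15) → (-17/2, -31/2, 15)

T(p) = (-17/2, -31/2, 15)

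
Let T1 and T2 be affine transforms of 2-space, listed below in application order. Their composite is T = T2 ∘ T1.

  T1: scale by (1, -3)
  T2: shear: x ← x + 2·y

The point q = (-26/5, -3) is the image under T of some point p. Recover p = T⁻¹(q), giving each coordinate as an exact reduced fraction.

T1 = [1 0 0; 0 -3 0; 0 0 1]
T2·T1 = [1 -6 0; 0 -3 0; 0 0 1]
det M = -3; M⁻¹ = [1 -2 0; 0 -1/3 0; 0 0 1]
M⁻¹ · (-26/5, -3)ᵀ = (4/5, 1)ᵀ

p = (4/5, 1)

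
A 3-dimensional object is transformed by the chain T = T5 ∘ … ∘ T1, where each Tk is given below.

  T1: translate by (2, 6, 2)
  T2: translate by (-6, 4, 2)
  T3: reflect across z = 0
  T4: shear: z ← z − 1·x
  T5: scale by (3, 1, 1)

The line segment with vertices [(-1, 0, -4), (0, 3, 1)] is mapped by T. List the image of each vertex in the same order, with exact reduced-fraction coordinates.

T1 translate by (2, 6, 2): (-1, 0, -4) → (1, 6, -2); (0, 3, 1) → (2, 9, 3)
T2 translate by (-6, 4, 2): (1, 6, -2) → (-5, 10, 0); (2, 9, 3) → (-4, 13, 5)
T3 reflect across z = 0: (-5, 10, 0) → (-5, 10, 0); (-4, 13, 5) → (-4, 13, -5)
T4 shear: z ← z − 1·x: (-5, 10, 0) → (-5, 10, 5); (-4, 13, -5) → (-4, 13, -1)
T5 scale by (3, 1, 1): (-5, 10, 5) → (-15, 10, 5); (-4, 13, -1) → (-12, 13, -1)

image vertices: (-15, 10, 5), (-12, 13, -1)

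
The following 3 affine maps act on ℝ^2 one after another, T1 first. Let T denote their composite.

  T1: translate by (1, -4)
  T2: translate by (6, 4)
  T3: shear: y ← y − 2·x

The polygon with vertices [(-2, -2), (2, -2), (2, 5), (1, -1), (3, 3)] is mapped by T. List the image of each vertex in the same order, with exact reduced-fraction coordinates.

image vertices: (5, -12), (9, -20), (9, -13), (8, -17), (10, -17)

T1 translate by (1, -4): (-2, -2) → (-1, -6); (2, -2) → (3, -6); (2, 5) → (3, 1); (1, -1) → (2, -5); (3, 3) → (4, -1)
T2 translate by (6, 4): (-1, -6) → (5, -2); (3, -6) → (9, -2); (3, 1) → (9, 5); (2, -5) → (8, -1); (4, -1) → (10, 3)
T3 shear: y ← y − 2·x: (5, -2) → (5, -12); (9, -2) → (9, -20); (9, 5) → (9, -13); (8, -1) → (8, -17); (10, 3) → (10, -17)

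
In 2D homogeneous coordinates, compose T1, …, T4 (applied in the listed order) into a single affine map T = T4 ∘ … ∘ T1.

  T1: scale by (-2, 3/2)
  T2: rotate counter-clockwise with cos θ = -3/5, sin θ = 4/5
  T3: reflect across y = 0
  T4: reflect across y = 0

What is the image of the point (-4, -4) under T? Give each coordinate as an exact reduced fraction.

T(p) = (0, 10)

T1 scale by (-2, 3/2): (-4, -4) → (8, -6)
T2 rotate counter-clockwise with cos θ = -3/5, sin θ = 4/5: (8, -6) → (0, 10)
T3 reflect across y = 0: (0, 10) → (0, -10)
T4 reflect across y = 0: (0, -10) → (0, 10)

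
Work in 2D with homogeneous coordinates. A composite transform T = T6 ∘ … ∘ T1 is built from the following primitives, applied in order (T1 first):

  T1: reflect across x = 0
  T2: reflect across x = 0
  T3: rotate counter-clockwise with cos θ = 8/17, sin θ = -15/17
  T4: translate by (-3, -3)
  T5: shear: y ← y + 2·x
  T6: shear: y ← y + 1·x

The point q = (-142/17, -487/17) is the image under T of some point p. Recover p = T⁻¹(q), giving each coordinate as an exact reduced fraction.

T1 = [-1 0 0; 0 1 0; 0 0 1]
T2·T1 = [1 0 0; 0 1 0; 0 0 1]
T3·…·T1 = [8/17 15/17 0; -15/17 8/17 0; 0 0 1]
T4·…·T1 = [8/17 15/17 -3; -15/17 8/17 -3; 0 0 1]
T5·…·T1 = [8/17 15/17 -3; 1/17 38/17 -9; 0 0 1]
T6·…·T1 = [8/17 15/17 -3; 9/17 53/17 -12; 0 0 1]
det M = 1; M⁻¹ = [53/17 -15/17 -21/17; -9/17 8/17 69/17; 0 0 1]
M⁻¹ · (-142/17, -487/17)ᵀ = (-2, -5)ᵀ

p = (-2, -5)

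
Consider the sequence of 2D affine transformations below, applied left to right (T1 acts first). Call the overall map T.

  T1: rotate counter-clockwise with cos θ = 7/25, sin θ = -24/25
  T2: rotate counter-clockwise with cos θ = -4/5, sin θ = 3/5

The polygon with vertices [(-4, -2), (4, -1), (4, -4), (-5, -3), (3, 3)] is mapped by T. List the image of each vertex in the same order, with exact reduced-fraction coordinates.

image vertices: (58/125, -556/125), (293/125, 424/125), (644/125, 292/125), (131/125, -717/125), (-219/125, 483/125)

T1 rotate counter-clockwise with cos θ = 7/25, sin θ = -24/25: (-4, -2) → (-76/25, 82/25); (4, -1) → (4/25, -103/25); (4, -4) → (-68/25, -124/25); (-5, -3) → (-107/25, 99/25); (3, 3) → (93/25, -51/25)
T2 rotate counter-clockwise with cos θ = -4/5, sin θ = 3/5: (-76/25, 82/25) → (58/125, -556/125); (4/25, -103/25) → (293/125, 424/125); (-68/25, -124/25) → (644/125, 292/125); (-107/25, 99/25) → (131/125, -717/125); (93/25, -51/25) → (-219/125, 483/125)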